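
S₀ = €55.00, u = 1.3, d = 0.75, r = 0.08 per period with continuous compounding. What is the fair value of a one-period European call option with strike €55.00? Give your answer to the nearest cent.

€9.23

Risk-neutral probability p = (e^0.08 − 0.75)/(1.3 − 0.75) = 0.3333/0.5500 = 0.6060
Terminal stock prices: S_u = 71.5, S_d = 41.25
Terminal payoffs (S − K): max(16.5, 0) = 16.5, max(-13.75, 0) = 0
Node 0 (S = 55): V_0 = e^(−0.08)·[0.6060·16.5000 + 0.3940·0.0000] = 9.2299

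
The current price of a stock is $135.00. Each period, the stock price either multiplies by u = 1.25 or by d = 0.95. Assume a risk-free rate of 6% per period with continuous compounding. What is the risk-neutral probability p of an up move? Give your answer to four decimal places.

p = 0.3728

Risk-neutral probability p = (e^0.06 − 0.95)/(1.25 − 0.95) = 0.1118/0.3000 = 0.3728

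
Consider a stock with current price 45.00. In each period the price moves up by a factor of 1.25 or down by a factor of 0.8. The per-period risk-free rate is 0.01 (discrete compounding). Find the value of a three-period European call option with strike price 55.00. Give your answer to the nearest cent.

Risk-neutral probability p = (1 + 0.01 − 0.8)/(1.25 − 0.8) = 0.2100/0.4500 = 0.4667
Terminal stock prices: S_uuu = 87.89, S_uud = 56.25, S_udd = 36, S_ddd = 23.04
Terminal payoffs (S − K): max(32.89, 0) = 32.89, max(1.25, 0) = 1.25, max(-19, 0) = 0, max(-31.96, 0) = 0
Node uu (S = 70.31): V_uu = 1/1.01·[0.4667·32.8906 + 0.5333·1.2500] = 15.8571
Node ud (S = 45): V_ud = 1/1.01·[0.4667·1.2500 + 0.5333·0.0000] = 0.5776
Node dd (S = 28.8): V_dd = 1/1.01·[0.4667·0.0000 + 0.5333·0.0000] = 0.0000
Node u (S = 56.25): V_u = 1/1.01·[0.4667·15.8571 + 0.5333·0.5776] = 7.6317
Node d (S = 36): V_d = 1/1.01·[0.4667·0.5776 + 0.5333·0.0000] = 0.2669
Node 0 (S = 45): V_0 = 1/1.01·[0.4667·7.6317 + 0.5333·0.2669] = 3.6671

3.67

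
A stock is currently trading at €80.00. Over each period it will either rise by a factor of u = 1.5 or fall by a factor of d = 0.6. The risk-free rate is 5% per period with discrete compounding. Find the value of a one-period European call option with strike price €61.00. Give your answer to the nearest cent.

Risk-neutral probability p = (1 + 0.05 − 0.6)/(1.5 − 0.6) = 0.4500/0.9000 = 0.5000
Terminal stock prices: S_u = 120, S_d = 48
Terminal payoffs (S − K): max(59, 0) = 59, max(-13, 0) = 0
Node 0 (S = 80): V_0 = 1/1.05·[0.5000·59.0000 + 0.5000·0.0000] = 28.0952

€28.10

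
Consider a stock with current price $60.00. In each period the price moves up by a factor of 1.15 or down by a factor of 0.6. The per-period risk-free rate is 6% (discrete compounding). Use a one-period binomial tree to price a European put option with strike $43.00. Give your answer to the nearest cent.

Risk-neutral probability p = (1 + 0.06 − 0.6)/(1.15 − 0.6) = 0.4600/0.5500 = 0.8364
Terminal stock prices: S_u = 69, S_d = 36
Terminal payoffs (K − S): max(-26, 0) = 0, max(7, 0) = 7
Node 0 (S = 60): V_0 = 1/1.06·[0.8364·0.0000 + 0.1636·7.0000] = 1.0806

$1.08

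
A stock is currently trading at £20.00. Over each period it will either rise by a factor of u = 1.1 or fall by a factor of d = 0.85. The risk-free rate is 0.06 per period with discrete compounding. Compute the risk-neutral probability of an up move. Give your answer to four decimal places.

p = 0.8400

Risk-neutral probability p = (1 + 0.06 − 0.85)/(1.1 − 0.85) = 0.2100/0.2500 = 0.8400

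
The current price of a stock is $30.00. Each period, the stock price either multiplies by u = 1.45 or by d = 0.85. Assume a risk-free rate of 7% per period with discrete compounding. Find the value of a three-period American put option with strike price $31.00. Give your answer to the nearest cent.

Risk-neutral probability p = (1 + 0.07 − 0.85)/(1.45 − 0.85) = 0.2200/0.6000 = 0.3667
Terminal stock prices: S_uuu = 91.46, S_uud = 53.61, S_udd = 31.43, S_ddd = 18.42
Terminal payoffs (K − S): max(-60.46, 0) = 0, max(-22.61, 0) = 0, max(-0.4287, 0) = 0, max(12.58, 0) = 12.58
Node uu (S = 63.08): continuation = 1/1.07·[0.3667·0.0000 + 0.6333·0.0000] = 0.0000; exercise value = 0.0000 ≤ continuation, so V_uu = 0.0000
Node ud (S = 36.98): continuation = 1/1.07·[0.3667·0.0000 + 0.6333·0.0000] = 0.0000; exercise value = 0.0000 ≤ continuation, so V_ud = 0.0000
Node dd (S = 21.67): continuation = 1/1.07·[0.3667·0.0000 + 0.6333·12.5763] = 7.4439; exercise value = 9.3250 > continuation, so V_dd = 9.3250 (exercise)
Node u (S = 43.5): continuation = 1/1.07·[0.3667·0.0000 + 0.6333·0.0000] = 0.0000; exercise value = 0.0000 ≤ continuation, so V_u = 0.0000
Node d (S = 25.5): continuation = 1/1.07·[0.3667·0.0000 + 0.6333·9.3250] = 5.5195; exercise value = 5.5000 ≤ continuation, so V_d = 5.5195
Node 0 (S = 30): continuation = 1/1.07·[0.3667·0.0000 + 0.6333·5.5195] = 3.2670; exercise value = 1.0000 ≤ continuation, so V_0 = 3.2670

$3.27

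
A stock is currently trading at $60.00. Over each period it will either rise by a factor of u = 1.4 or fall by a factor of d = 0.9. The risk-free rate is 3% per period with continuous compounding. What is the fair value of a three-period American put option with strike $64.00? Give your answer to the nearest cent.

Risk-neutral probability p = (e^0.03 − 0.9)/(1.4 − 0.9) = 0.1305/0.5000 = 0.2609
Terminal stock prices: S_uuu = 164.6, S_uud = 105.8, S_udd = 68.04, S_ddd = 43.74
Terminal payoffs (K − S): max(-100.6, 0) = 0, max(-41.84, 0) = 0, max(-4.04, 0) = 0, max(20.26, 0) = 20.26
Node uu (S = 117.6): continuation = e^(−0.03)·[0.2609·0.0000 + 0.7391·0.0000] = 0.0000; exercise value = 0.0000 ≤ continuation, so V_uu = 0.0000
Node ud (S = 75.6): continuation = e^(−0.03)·[0.2609·0.0000 + 0.7391·0.0000] = 0.0000; exercise value = 0.0000 ≤ continuation, so V_ud = 0.0000
Node dd (S = 48.6): continuation = e^(−0.03)·[0.2609·0.0000 + 0.7391·20.2600] = 14.5314; exercise value = 15.4000 > continuation, so V_dd = 15.4000 (exercise)
Node u (S = 84): continuation = e^(−0.03)·[0.2609·0.0000 + 0.7391·0.0000] = 0.0000; exercise value = 0.0000 ≤ continuation, so V_u = 0.0000
Node d (S = 54): continuation = e^(−0.03)·[0.2609·0.0000 + 0.7391·15.4000] = 11.0456; exercise value = 10.0000 ≤ continuation, so V_d = 11.0456
Node 0 (S = 60): continuation = e^(−0.03)·[0.2609·0.0000 + 0.7391·11.0456] = 7.9224; exercise value = 4.0000 ≤ continuation, so V_0 = 7.9224

$7.92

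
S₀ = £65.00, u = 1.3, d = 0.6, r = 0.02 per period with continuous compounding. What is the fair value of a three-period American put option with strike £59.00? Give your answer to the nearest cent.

Risk-neutral probability p = (e^0.02 − 0.6)/(1.3 − 0.6) = 0.4202/0.7000 = 0.6003
Terminal stock prices: S_uuu = 142.8, S_uud = 65.91, S_udd = 30.42, S_ddd = 14.04
Terminal payoffs (K − S): max(-83.81, 0) = 0, max(-6.91, 0) = 0, max(28.58, 0) = 28.58, max(44.96, 0) = 44.96
Node uu (S = 109.9): continuation = e^(−0.02)·[0.6003·0.0000 + 0.3997·0.0000] = 0.0000; exercise value = 0.0000 ≤ continuation, so V_uu = 0.0000
Node ud (S = 50.7): continuation = e^(−0.02)·[0.6003·0.0000 + 0.3997·28.5800] = 11.1976; exercise value = 8.3000 ≤ continuation, so V_ud = 11.1976
Node dd (S = 23.4): continuation = e^(−0.02)·[0.6003·28.5800 + 0.3997·44.9600] = 34.4317; exercise value = 35.6000 > continuation, so V_dd = 35.6000 (exercise)
Node u (S = 84.5): continuation = e^(−0.02)·[0.6003·0.0000 + 0.3997·11.1976] = 4.3872; exercise value = 0.0000 ≤ continuation, so V_u = 4.3872
Node d (S = 39): continuation = e^(−0.02)·[0.6003·11.1976 + 0.3997·35.6000] = 20.5367; exercise value = 20.0000 ≤ continuation, so V_d = 20.5367
Node 0 (S = 65): continuation = e^(−0.02)·[0.6003·4.3872 + 0.3997·20.5367] = 10.6276; exercise value = 0.0000 ≤ continuation, so V_0 = 10.6276

£10.63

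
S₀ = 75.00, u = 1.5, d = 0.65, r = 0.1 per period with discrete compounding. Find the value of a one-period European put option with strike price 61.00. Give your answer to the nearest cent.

5.24

Risk-neutral probability p = (1 + 0.1 − 0.65)/(1.5 − 0.65) = 0.4500/0.8500 = 0.5294
Terminal stock prices: S_u = 112.5, S_d = 48.75
Terminal payoffs (K − S): max(-51.5, 0) = 0, max(12.25, 0) = 12.25
Node 0 (S = 75): V_0 = 1/1.1·[0.5294·0.0000 + 0.4706·12.2500] = 5.2406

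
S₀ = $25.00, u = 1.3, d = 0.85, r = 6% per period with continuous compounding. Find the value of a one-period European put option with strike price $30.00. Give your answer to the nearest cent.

$4.36

Risk-neutral probability p = (e^0.06 − 0.85)/(1.3 − 0.85) = 0.2118/0.4500 = 0.4707
Terminal stock prices: S_u = 32.5, S_d = 21.25
Terminal payoffs (K − S): max(-2.5, 0) = 0, max(8.75, 0) = 8.75
Node 0 (S = 25): V_0 = e^(−0.06)·[0.4707·0.0000 + 0.5293·8.7500] = 4.3613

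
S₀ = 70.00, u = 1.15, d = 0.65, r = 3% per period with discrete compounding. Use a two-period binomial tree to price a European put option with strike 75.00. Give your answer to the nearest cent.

10.26

Risk-neutral probability p = (1 + 0.03 − 0.65)/(1.15 − 0.65) = 0.3800/0.5000 = 0.7600
Terminal stock prices: S_uu = 92.57, S_ud = 52.33, S_dd = 29.58
Terminal payoffs (K − S): max(-17.57, 0) = 0, max(22.67, 0) = 22.67, max(45.42, 0) = 45.42
Node u (S = 80.5): V_u = 1/1.03·[0.7600·0.0000 + 0.2400·22.6750] = 5.2835
Node d (S = 45.5): V_d = 1/1.03·[0.7600·22.6750 + 0.2400·45.4250] = 27.3155
Node 0 (S = 70): V_0 = 1/1.03·[0.7600·5.2835 + 0.2400·27.3155] = 10.2633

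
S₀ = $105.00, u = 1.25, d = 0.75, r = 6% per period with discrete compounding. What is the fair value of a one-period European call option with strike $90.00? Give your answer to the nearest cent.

$24.13

Risk-neutral probability p = (1 + 0.06 − 0.75)/(1.25 − 0.75) = 0.3100/0.5000 = 0.6200
Terminal stock prices: S_u = 131.2, S_d = 78.75
Terminal payoffs (S − K): max(41.25, 0) = 41.25, max(-11.25, 0) = 0
Node 0 (S = 105): V_0 = 1/1.06·[0.6200·41.2500 + 0.3800·0.0000] = 24.1274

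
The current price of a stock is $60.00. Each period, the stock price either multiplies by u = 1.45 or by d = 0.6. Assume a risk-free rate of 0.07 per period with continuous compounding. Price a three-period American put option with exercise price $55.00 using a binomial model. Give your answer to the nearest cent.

Risk-neutral probability p = (e^0.07 − 0.6)/(1.45 − 0.6) = 0.4725/0.8500 = 0.5559
Terminal stock prices: S_uuu = 182.9, S_uud = 75.69, S_udd = 31.32, S_ddd = 12.96
Terminal payoffs (K − S): max(-127.9, 0) = 0, max(-20.69, 0) = 0, max(23.68, 0) = 23.68, max(42.04, 0) = 42.04
Node uu (S = 126.2): continuation = e^(−0.07)·[0.5559·0.0000 + 0.4441·0.0000] = 0.0000; exercise value = 0.0000 ≤ continuation, so V_uu = 0.0000
Node ud (S = 52.2): continuation = e^(−0.07)·[0.5559·0.0000 + 0.4441·23.6800] = 9.8055; exercise value = 2.8000 ≤ continuation, so V_ud = 9.8055
Node dd (S = 21.6): continuation = e^(−0.07)·[0.5559·23.6800 + 0.4441·42.0400] = 29.6817; exercise value = 33.4000 > continuation, so V_dd = 33.4000 (exercise)
Node u (S = 87): continuation = e^(−0.07)·[0.5559·0.0000 + 0.4441·9.8055] = 4.0603; exercise value = 0.0000 ≤ continuation, so V_u = 4.0603
Node d (S = 36): continuation = e^(−0.07)·[0.5559·9.8055 + 0.4441·33.4000] = 18.9127; exercise value = 19.0000 > continuation, so V_d = 19.0000 (exercise)
Node 0 (S = 60): continuation = e^(−0.07)·[0.5559·4.0603 + 0.4441·19.0000] = 9.9721; exercise value = 0.0000 ≤ continuation, so V_0 = 9.9721

$9.97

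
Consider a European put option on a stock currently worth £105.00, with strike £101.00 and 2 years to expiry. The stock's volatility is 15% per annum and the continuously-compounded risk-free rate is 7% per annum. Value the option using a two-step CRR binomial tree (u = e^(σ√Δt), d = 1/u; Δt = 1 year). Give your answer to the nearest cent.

CRR parameters: u = e^(σ√Δt) = e^(0.15·√1) = 1.1618, d = 1/u = 0.8607
Per-period rate: rΔt = 0.07·1 = 0.07, so R = e^0.07 = 1.0725
Risk-neutral probability p = (e^0.07 − 0.8607)/(1.1618 − 0.8607) = 0.2118/0.3011 = 0.7034
Terminal stock prices: S_uu = 141.7, S_ud = 105, S_dd = 77.79
Terminal payoffs (K − S): max(-40.74, 0) = 0, max(-4, 0) = 0, max(23.21, 0) = 23.21
Node u (S = 122): V_u = e^(−0.07)·[0.7034·0.0000 + 0.2966·0.0000] = 0.0000
Node d (S = 90.37): V_d = e^(−0.07)·[0.7034·0.0000 + 0.2966·23.2141] = 6.4207
Node 0 (S = 105): V_0 = e^(−0.07)·[0.7034·0.0000 + 0.2966·6.4207] = 1.7759

£1.78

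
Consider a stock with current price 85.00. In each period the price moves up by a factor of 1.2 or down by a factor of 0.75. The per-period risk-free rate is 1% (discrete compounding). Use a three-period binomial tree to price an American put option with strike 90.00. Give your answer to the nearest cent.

Risk-neutral probability p = (1 + 0.01 − 0.75)/(1.2 − 0.75) = 0.2600/0.4500 = 0.5778
Terminal stock prices: S_uuu = 146.9, S_uud = 91.8, S_udd = 57.38, S_ddd = 35.86
Terminal payoffs (K − S): max(-56.88, 0) = 0, max(-1.8, 0) = 0, max(32.62, 0) = 32.62, max(54.14, 0) = 54.14
Node uu (S = 122.4): continuation = 1/1.01·[0.5778·0.0000 + 0.4222·0.0000] = 0.0000; exercise value = 0.0000 ≤ continuation, so V_uu = 0.0000
Node ud (S = 76.5): continuation = 1/1.01·[0.5778·0.0000 + 0.4222·32.6250] = 13.6386; exercise value = 13.5000 ≤ continuation, so V_ud = 13.6386
Node dd (S = 47.81): continuation = 1/1.01·[0.5778·32.6250 + 0.4222·54.1406] = 41.2964; exercise value = 42.1875 > continuation, so V_dd = 42.1875 (exercise)
Node u (S = 102): continuation = 1/1.01·[0.5778·0.0000 + 0.4222·13.6386] = 5.7015; exercise value = 0.0000 ≤ continuation, so V_u = 5.7015
Node d (S = 63.75): continuation = 1/1.01·[0.5778·13.6386 + 0.4222·42.1875] = 25.4382; exercise value = 26.2500 > continuation, so V_d = 26.2500 (exercise)
Node 0 (S = 85): continuation = 1/1.01·[0.5778·5.7015 + 0.4222·26.2500] = 14.2352; exercise value = 5.0000 ≤ continuation, so V_0 = 14.2352

14.24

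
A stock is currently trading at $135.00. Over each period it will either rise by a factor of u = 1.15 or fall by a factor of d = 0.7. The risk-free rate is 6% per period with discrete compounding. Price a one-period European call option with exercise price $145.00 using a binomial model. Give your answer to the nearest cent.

$7.74

Risk-neutral probability p = (1 + 0.06 − 0.7)/(1.15 − 0.7) = 0.3600/0.4500 = 0.8000
Terminal stock prices: S_u = 155.2, S_d = 94.5
Terminal payoffs (S − K): max(10.25, 0) = 10.25, max(-50.5, 0) = 0
Node 0 (S = 135): V_0 = 1/1.06·[0.8000·10.2500 + 0.2000·0.0000] = 7.7358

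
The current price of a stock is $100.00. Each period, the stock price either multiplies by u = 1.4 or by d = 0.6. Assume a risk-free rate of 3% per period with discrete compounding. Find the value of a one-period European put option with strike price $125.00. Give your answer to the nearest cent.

$29.19

Risk-neutral probability p = (1 + 0.03 − 0.6)/(1.4 − 0.6) = 0.4300/0.8000 = 0.5375
Terminal stock prices: S_u = 140, S_d = 60
Terminal payoffs (K − S): max(-15, 0) = 0, max(65, 0) = 65
Node 0 (S = 100): V_0 = 1/1.03·[0.5375·0.0000 + 0.4625·65.0000] = 29.1869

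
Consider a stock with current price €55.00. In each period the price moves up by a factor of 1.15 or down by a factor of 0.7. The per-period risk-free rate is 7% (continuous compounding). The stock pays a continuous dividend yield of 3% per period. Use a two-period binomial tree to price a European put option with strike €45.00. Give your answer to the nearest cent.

Per-period risk-free factor R = e^0.07 = 1.0725; dividend-adjusted growth = e^(0.07−0.03) = 1.0408.
Risk-neutral probability p = (1.0408 − 0.7)/(1.15 − 0.7) = 0.3408/0.4500 = 0.7574
Terminal stock prices: S_uu = 72.74, S_ud = 44.27, S_dd = 26.95
Terminal payoffs (K − S): max(-27.74, 0) = 0, max(0.725, 0) = 0.725, max(18.05, 0) = 18.05
Node u (S = 63.25): V_u = e^(−0.07)·[0.7574·0.0000 + 0.2426·0.7250] = 0.1640
Node d (S = 38.5): V_d = e^(−0.07)·[0.7574·0.7250 + 0.2426·18.0500] = 4.5956
Node 0 (S = 55): V_0 = e^(−0.07)·[0.7574·0.1640 + 0.2426·4.5956] = 1.1555

€1.16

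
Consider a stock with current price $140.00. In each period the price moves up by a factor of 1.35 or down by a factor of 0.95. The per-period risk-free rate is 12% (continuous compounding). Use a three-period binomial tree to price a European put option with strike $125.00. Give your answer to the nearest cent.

$0.60

Risk-neutral probability p = (e^0.12 − 0.95)/(1.35 − 0.95) = 0.1775/0.4000 = 0.4437
Terminal stock prices: S_uuu = 344.5, S_uud = 242.4, S_udd = 170.6, S_ddd = 120
Terminal payoffs (K − S): max(-219.5, 0) = 0, max(-117.4, 0) = 0, max(-45.57, 0) = 0, max(4.968, 0) = 4.968
Node uu (S = 255.2): V_uu = e^(−0.12)·[0.4437·0.0000 + 0.5563·0.0000] = 0.0000
Node ud (S = 179.5): V_ud = e^(−0.12)·[0.4437·0.0000 + 0.5563·0.0000] = 0.0000
Node dd (S = 126.3): V_dd = e^(−0.12)·[0.4437·0.0000 + 0.5563·4.9675] = 2.4507
Node u (S = 189): V_u = e^(−0.12)·[0.4437·0.0000 + 0.5563·0.0000] = 0.0000
Node d (S = 133): V_d = e^(−0.12)·[0.4437·0.0000 + 0.5563·2.4507] = 1.2091
Node 0 (S = 140): V_0 = e^(−0.12)·[0.4437·0.0000 + 0.5563·1.2091] = 0.5965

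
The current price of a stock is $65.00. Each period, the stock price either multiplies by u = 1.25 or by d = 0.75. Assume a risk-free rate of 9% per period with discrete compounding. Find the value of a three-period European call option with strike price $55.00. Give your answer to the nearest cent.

$24.73

Risk-neutral probability p = (1 + 0.09 − 0.75)/(1.25 − 0.75) = 0.3400/0.5000 = 0.6800
Terminal stock prices: S_uuu = 127, S_uud = 76.17, S_udd = 45.7, S_ddd = 27.42
Terminal payoffs (S − K): max(71.95, 0) = 71.95, max(21.17, 0) = 21.17, max(-9.297, 0) = 0, max(-27.58, 0) = 0
Node uu (S = 101.6): V_uu = 1/1.09·[0.6800·71.9531 + 0.3200·21.1719] = 51.1038
Node ud (S = 60.94): V_ud = 1/1.09·[0.6800·21.1719 + 0.3200·0.0000] = 13.2081
Node dd (S = 36.56): V_dd = 1/1.09·[0.6800·0.0000 + 0.3200·0.0000] = 0.0000
Node u (S = 81.25): V_u = 1/1.09·[0.6800·51.1038 + 0.3200·13.2081] = 35.7589
Node d (S = 48.75): V_d = 1/1.09·[0.6800·13.2081 + 0.3200·0.0000] = 8.2399
Node 0 (S = 65): V_0 = 1/1.09·[0.6800·35.7589 + 0.3200·8.2399] = 24.7274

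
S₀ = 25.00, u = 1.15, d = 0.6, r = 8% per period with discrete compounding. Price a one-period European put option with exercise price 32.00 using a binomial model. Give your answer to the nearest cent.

Risk-neutral probability p = (1 + 0.08 − 0.6)/(1.15 − 0.6) = 0.4800/0.5500 = 0.8727
Terminal stock prices: S_u = 28.75, S_d = 15
Terminal payoffs (K − S): max(3.25, 0) = 3.25, max(17, 0) = 17
Node 0 (S = 25): V_0 = 1/1.08·[0.8727·3.2500 + 0.1273·17.0000] = 4.6296

4.63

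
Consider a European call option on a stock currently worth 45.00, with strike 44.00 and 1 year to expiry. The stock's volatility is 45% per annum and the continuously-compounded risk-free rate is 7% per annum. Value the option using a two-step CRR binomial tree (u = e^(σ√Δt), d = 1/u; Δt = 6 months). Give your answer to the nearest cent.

9.14

CRR parameters: u = e^(σ√Δt) = e^(0.45·√0.5) = 1.3746, d = 1/u = 0.7275
Per-period rate: rΔt = 0.07·0.5 = 0.035, so R = e^0.035 = 1.0356
Risk-neutral probability p = (e^0.035 − 0.7275)/(1.3746 − 0.7275) = 0.3082/0.6472 = 0.4762
Terminal stock prices: S_uu = 85.03, S_ud = 45, S_dd = 23.81
Terminal payoffs (S − K): max(41.03, 0) = 41.03, max(1, 0) = 1, max(-20.19, 0) = 0
Node u (S = 61.86): V_u = e^(−0.035)·[0.4762·41.0346 + 0.5238·1.0000] = 19.3725
Node d (S = 32.74): V_d = e^(−0.035)·[0.4762·1.0000 + 0.5238·0.0000] = 0.4598
Node 0 (S = 45): V_0 = e^(−0.035)·[0.4762·19.3725 + 0.5238·0.4598] = 9.1396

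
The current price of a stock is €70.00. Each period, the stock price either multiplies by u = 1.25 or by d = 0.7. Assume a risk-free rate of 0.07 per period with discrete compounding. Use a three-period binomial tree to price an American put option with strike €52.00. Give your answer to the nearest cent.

Risk-neutral probability p = (1 + 0.07 − 0.7)/(1.25 − 0.7) = 0.3700/0.5500 = 0.6727
Terminal stock prices: S_uuu = 136.7, S_uud = 76.56, S_udd = 42.87, S_ddd = 24.01
Terminal payoffs (K − S): max(-84.72, 0) = 0, max(-24.56, 0) = 0, max(9.125, 0) = 9.125, max(27.99, 0) = 27.99
Node uu (S = 109.4): continuation = 1/1.07·[0.6727·0.0000 + 0.3273·0.0000] = 0.0000; exercise value = 0.0000 ≤ continuation, so V_uu = 0.0000
Node ud (S = 61.25): continuation = 1/1.07·[0.6727·0.0000 + 0.3273·9.1250] = 2.7910; exercise value = 0.0000 ≤ continuation, so V_ud = 2.7910
Node dd (S = 34.3): continuation = 1/1.07·[0.6727·9.1250 + 0.3273·27.9900] = 14.2981; exercise value = 17.7000 > continuation, so V_dd = 17.7000 (exercise)
Node u (S = 87.5): continuation = 1/1.07·[0.6727·0.0000 + 0.3273·2.7910] = 0.8537; exercise value = 0.0000 ≤ continuation, so V_u = 0.8537
Node d (S = 49): continuation = 1/1.07·[0.6727·2.7910 + 0.3273·17.7000] = 7.1685; exercise value = 3.0000 ≤ continuation, so V_d = 7.1685
Node 0 (S = 70): continuation = 1/1.07·[0.6727·0.8537 + 0.3273·7.1685] = 2.7293; exercise value = 0.0000 ≤ continuation, so V_0 = 2.7293

€2.73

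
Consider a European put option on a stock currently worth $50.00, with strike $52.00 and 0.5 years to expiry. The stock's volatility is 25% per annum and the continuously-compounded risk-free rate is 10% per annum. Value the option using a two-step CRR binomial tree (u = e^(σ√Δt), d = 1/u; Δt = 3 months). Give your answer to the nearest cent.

$3.23

CRR parameters: u = e^(σ√Δt) = e^(0.25·√0.25) = 1.1331, d = 1/u = 0.8825
Per-period rate: rΔt = 0.1·0.25 = 0.025, so R = e^0.025 = 1.0253
Risk-neutral probability p = (e^0.025 − 0.8825)/(1.1331 − 0.8825) = 0.1428/0.2507 = 0.5698
Terminal stock prices: S_uu = 64.2, S_ud = 50, S_dd = 38.94
Terminal payoffs (K − S): max(-12.2, 0) = 0, max(2, 0) = 2, max(13.06, 0) = 13.06
Node u (S = 56.66): V_u = e^(−0.025)·[0.5698·0.0000 + 0.4302·2.0000] = 0.8392
Node d (S = 44.12): V_d = e^(−0.025)·[0.5698·2.0000 + 0.4302·13.0600] = 6.5913
Node 0 (S = 50): V_0 = e^(−0.025)·[0.5698·0.8392 + 0.4302·6.5913] = 3.2320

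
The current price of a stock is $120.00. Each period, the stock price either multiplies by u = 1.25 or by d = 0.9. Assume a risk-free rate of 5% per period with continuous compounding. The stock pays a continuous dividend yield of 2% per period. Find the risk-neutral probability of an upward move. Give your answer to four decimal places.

Per-period risk-free factor R = e^0.05 = 1.0513; dividend-adjusted growth = e^(0.05−0.02) = 1.0305.
Risk-neutral probability p = (1.0305 − 0.9)/(1.25 − 0.9) = 0.1305/0.3500 = 0.3727

p = 0.3727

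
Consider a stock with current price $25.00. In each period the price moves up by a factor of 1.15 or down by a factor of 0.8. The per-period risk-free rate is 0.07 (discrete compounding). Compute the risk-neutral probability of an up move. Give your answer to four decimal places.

p = 0.7714

Risk-neutral probability p = (1 + 0.07 − 0.8)/(1.15 − 0.8) = 0.2700/0.3500 = 0.7714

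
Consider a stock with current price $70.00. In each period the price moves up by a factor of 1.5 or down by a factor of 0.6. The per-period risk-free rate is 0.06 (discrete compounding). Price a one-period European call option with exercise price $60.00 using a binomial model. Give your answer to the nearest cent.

$21.70

Risk-neutral probability p = (1 + 0.06 − 0.6)/(1.5 − 0.6) = 0.4600/0.9000 = 0.5111
Terminal stock prices: S_u = 105, S_d = 42
Terminal payoffs (S − K): max(45, 0) = 45, max(-18, 0) = 0
Node 0 (S = 70): V_0 = 1/1.06·[0.5111·45.0000 + 0.4889·0.0000] = 21.6981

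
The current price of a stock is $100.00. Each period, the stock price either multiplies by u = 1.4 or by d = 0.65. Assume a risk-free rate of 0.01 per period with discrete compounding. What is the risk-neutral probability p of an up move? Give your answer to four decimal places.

Risk-neutral probability p = (1 + 0.01 − 0.65)/(1.4 − 0.65) = 0.3600/0.7500 = 0.4800

p = 0.4800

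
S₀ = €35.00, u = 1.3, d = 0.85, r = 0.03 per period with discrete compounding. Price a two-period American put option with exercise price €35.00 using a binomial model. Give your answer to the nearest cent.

Risk-neutral probability p = (1 + 0.03 − 0.85)/(1.3 − 0.85) = 0.1800/0.4500 = 0.4000
Terminal stock prices: S_uu = 59.15, S_ud = 38.67, S_dd = 25.29
Terminal payoffs (K − S): max(-24.15, 0) = 0, max(-3.675, 0) = 0, max(9.713, 0) = 9.713
Node u (S = 45.5): continuation = 1/1.03·[0.4000·0.0000 + 0.6000·0.0000] = 0.0000; exercise value = 0.0000 ≤ continuation, so V_u = 0.0000
Node d (S = 29.75): continuation = 1/1.03·[0.4000·0.0000 + 0.6000·9.7125] = 5.6578; exercise value = 5.2500 ≤ continuation, so V_d = 5.6578
Node 0 (S = 35): continuation = 1/1.03·[0.4000·0.0000 + 0.6000·5.6578] = 3.2958; exercise value = 0.0000 ≤ continuation, so V_0 = 3.2958

€3.30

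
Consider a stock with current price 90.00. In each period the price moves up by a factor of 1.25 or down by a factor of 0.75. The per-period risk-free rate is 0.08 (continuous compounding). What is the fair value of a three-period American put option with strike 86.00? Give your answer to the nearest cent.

7.02

Risk-neutral probability p = (e^0.08 − 0.75)/(1.25 − 0.75) = 0.3333/0.5000 = 0.6666
Terminal stock prices: S_uuu = 175.8, S_uud = 105.5, S_udd = 63.28, S_ddd = 37.97
Terminal payoffs (K − S): max(-89.78, 0) = 0, max(-19.47, 0) = 0, max(22.72, 0) = 22.72, max(48.03, 0) = 48.03
Node uu (S = 140.6): continuation = e^(−0.08)·[0.6666·0.0000 + 0.3334·0.0000] = 0.0000; exercise value = 0.0000 ≤ continuation, so V_uu = 0.0000
Node ud (S = 84.38): continuation = e^(−0.08)·[0.6666·0.0000 + 0.3334·22.7188] = 6.9926; exercise value = 1.6250 ≤ continuation, so V_ud = 6.9926
Node dd (S = 50.62): continuation = e^(−0.08)·[0.6666·22.7188 + 0.3334·48.0312] = 28.7630; exercise value = 35.3750 > continuation, so V_dd = 35.3750 (exercise)
Node u (S = 112.5): continuation = e^(−0.08)·[0.6666·0.0000 + 0.3334·6.9926] = 2.1523; exercise value = 0.0000 ≤ continuation, so V_u = 2.1523
Node d (S = 67.5): continuation = e^(−0.08)·[0.6666·6.9926 + 0.3334·35.3750] = 15.1908; exercise value = 18.5000 > continuation, so V_d = 18.5000 (exercise)
Node 0 (S = 90): continuation = e^(−0.08)·[0.6666·2.1523 + 0.3334·18.5000] = 7.0185; exercise value = 0.0000 ≤ continuation, so V_0 = 7.0185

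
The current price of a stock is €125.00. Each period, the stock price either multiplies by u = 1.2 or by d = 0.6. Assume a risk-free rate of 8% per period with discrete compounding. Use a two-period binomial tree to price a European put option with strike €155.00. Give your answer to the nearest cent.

Risk-neutral probability p = (1 + 0.08 − 0.6)/(1.2 − 0.6) = 0.4800/0.6000 = 0.8000
Terminal stock prices: S_uu = 180, S_ud = 90, S_dd = 45
Terminal payoffs (K − S): max(-25, 0) = 0, max(65, 0) = 65, max(110, 0) = 110
Node u (S = 150): V_u = 1/1.08·[0.8000·0.0000 + 0.2000·65.0000] = 12.0370
Node d (S = 75): V_d = 1/1.08·[0.8000·65.0000 + 0.2000·110.0000] = 68.5185
Node 0 (S = 125): V_0 = 1/1.08·[0.8000·12.0370 + 0.2000·68.5185] = 21.6049

€21.60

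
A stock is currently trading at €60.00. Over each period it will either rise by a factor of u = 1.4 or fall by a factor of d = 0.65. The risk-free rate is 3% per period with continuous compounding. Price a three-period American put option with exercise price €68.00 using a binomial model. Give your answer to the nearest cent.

Risk-neutral probability p = (e^0.03 − 0.65)/(1.4 − 0.65) = 0.3805/0.7500 = 0.5073
Terminal stock prices: S_uuu = 164.6, S_uud = 76.44, S_udd = 35.49, S_ddd = 16.48
Terminal payoffs (K − S): max(-96.64, 0) = 0, max(-8.44, 0) = 0, max(32.51, 0) = 32.51, max(51.52, 0) = 51.52
Node uu (S = 117.6): continuation = e^(−0.03)·[0.5073·0.0000 + 0.4927·0.0000] = 0.0000; exercise value = 0.0000 ≤ continuation, so V_uu = 0.0000
Node ud (S = 54.6): continuation = e^(−0.03)·[0.5073·0.0000 + 0.4927·32.5100] = 15.5451; exercise value = 13.4000 ≤ continuation, so V_ud = 15.5451
Node dd (S = 25.35): continuation = e^(−0.03)·[0.5073·32.5100 + 0.4927·51.5225] = 40.6403; exercise value = 42.6500 > continuation, so V_dd = 42.6500 (exercise)
Node u (S = 84): continuation = e^(−0.03)·[0.5073·0.0000 + 0.4927·15.5451] = 7.4331; exercise value = 0.0000 ≤ continuation, so V_u = 7.4331
Node d (S = 39): continuation = e^(−0.03)·[0.5073·15.5451 + 0.4927·42.6500] = 28.0463; exercise value = 29.0000 > continuation, so V_d = 29.0000 (exercise)
Node 0 (S = 60): continuation = e^(−0.03)·[0.5073·7.4331 + 0.4927·29.0000] = 17.5260; exercise value = 8.0000 ≤ continuation, so V_0 = 17.5260

€17.53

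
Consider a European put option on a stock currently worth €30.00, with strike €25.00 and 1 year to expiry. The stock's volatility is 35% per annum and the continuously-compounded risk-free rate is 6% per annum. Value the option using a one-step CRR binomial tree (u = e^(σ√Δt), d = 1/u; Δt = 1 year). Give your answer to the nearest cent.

€1.82

CRR parameters: u = e^(σ√Δt) = e^(0.35·√1) = 1.4191, d = 1/u = 0.7047
Per-period rate: rΔt = 0.06·1 = 0.06, so R = e^0.06 = 1.0618
Risk-neutral probability p = (e^0.06 − 0.7047)/(1.4191 − 0.7047) = 0.3571/0.7144 = 0.4999
Terminal stock prices: S_u = 42.57, S_d = 21.14
Terminal payoffs (K − S): max(-17.57, 0) = 0, max(3.859, 0) = 3.859
Node 0 (S = 30): V_0 = e^(−0.06)·[0.4999·0.0000 + 0.5001·3.8594] = 1.8175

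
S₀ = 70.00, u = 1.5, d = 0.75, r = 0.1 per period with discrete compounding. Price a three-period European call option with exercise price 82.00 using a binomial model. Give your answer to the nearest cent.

Risk-neutral probability p = (1 + 0.1 − 0.75)/(1.5 − 0.75) = 0.3500/0.7500 = 0.4667
Terminal stock prices: S_uuu = 236.2, S_uud = 118.1, S_udd = 59.06, S_ddd = 29.53
Terminal payoffs (S − K): max(154.2, 0) = 154.2, max(36.12, 0) = 36.12, max(-22.94, 0) = 0, max(-52.47, 0) = 0
Node uu (S = 157.5): V_uu = 1/1.1·[0.4667·154.2500 + 0.5333·36.1250] = 82.9545
Node ud (S = 78.75): V_ud = 1/1.1·[0.4667·36.1250 + 0.5333·0.0000] = 15.3258
Node dd (S = 39.38): V_dd = 1/1.1·[0.4667·0.0000 + 0.5333·0.0000] = 0.0000
Node u (S = 105): V_u = 1/1.1·[0.4667·82.9545 + 0.5333·15.3258] = 42.6235
Node d (S = 52.5): V_d = 1/1.1·[0.4667·15.3258 + 0.5333·0.0000] = 6.5018
Node 0 (S = 70): V_0 = 1/1.1·[0.4667·42.6235 + 0.5333·6.5018] = 21.2351

21.24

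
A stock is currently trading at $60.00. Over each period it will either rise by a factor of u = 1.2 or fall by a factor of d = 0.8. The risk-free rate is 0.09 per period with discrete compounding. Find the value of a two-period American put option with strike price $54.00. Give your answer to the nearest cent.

$1.51

Risk-neutral probability p = (1 + 0.09 − 0.8)/(1.2 − 0.8) = 0.2900/0.4000 = 0.7250
Terminal stock prices: S_uu = 86.4, S_ud = 57.6, S_dd = 38.4
Terminal payoffs (K − S): max(-32.4, 0) = 0, max(-3.6, 0) = 0, max(15.6, 0) = 15.6
Node u (S = 72): continuation = 1/1.09·[0.7250·0.0000 + 0.2750·0.0000] = 0.0000; exercise value = 0.0000 ≤ continuation, so V_u = 0.0000
Node d (S = 48): continuation = 1/1.09·[0.7250·0.0000 + 0.2750·15.6000] = 3.9358; exercise value = 6.0000 > continuation, so V_d = 6.0000 (exercise)
Node 0 (S = 60): continuation = 1/1.09·[0.7250·0.0000 + 0.2750·6.0000] = 1.5138; exercise value = 0.0000 ≤ continuation, so V_0 = 1.5138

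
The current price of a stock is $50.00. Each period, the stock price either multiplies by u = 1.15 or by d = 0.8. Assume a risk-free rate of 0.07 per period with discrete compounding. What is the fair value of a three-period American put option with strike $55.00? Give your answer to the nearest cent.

$5.00

Risk-neutral probability p = (1 + 0.07 − 0.8)/(1.15 − 0.8) = 0.2700/0.3500 = 0.7714
Terminal stock prices: S_uuu = 76.04, S_uud = 52.9, S_udd = 36.8, S_ddd = 25.6
Terminal payoffs (K − S): max(-21.04, 0) = 0, max(2.1, 0) = 2.1, max(18.2, 0) = 18.2, max(29.4, 0) = 29.4
Node uu (S = 66.12): continuation = 1/1.07·[0.7714·0.0000 + 0.2286·2.1000] = 0.4486; exercise value = 0.0000 ≤ continuation, so V_uu = 0.4486
Node ud (S = 46): continuation = 1/1.07·[0.7714·2.1000 + 0.2286·18.2000] = 5.4019; exercise value = 9.0000 > continuation, so V_ud = 9.0000 (exercise)
Node dd (S = 32): continuation = 1/1.07·[0.7714·18.2000 + 0.2286·29.4000] = 19.4019; exercise value = 23.0000 > continuation, so V_dd = 23.0000 (exercise)
Node u (S = 57.5): continuation = 1/1.07·[0.7714·0.4486 + 0.2286·9.0000] = 2.2460; exercise value = 0.0000 ≤ continuation, so V_u = 2.2460
Node d (S = 40): continuation = 1/1.07·[0.7714·9.0000 + 0.2286·23.0000] = 11.4019; exercise value = 15.0000 > continuation, so V_d = 15.0000 (exercise)
Node 0 (S = 50): continuation = 1/1.07·[0.7714·2.2460 + 0.2286·15.0000] = 4.8235; exercise value = 5.0000 > continuation, so V_0 = 5.0000 (exercise)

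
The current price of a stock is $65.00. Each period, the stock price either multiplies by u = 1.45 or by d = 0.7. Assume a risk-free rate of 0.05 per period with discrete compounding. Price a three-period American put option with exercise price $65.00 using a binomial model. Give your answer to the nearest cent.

$12.87

Risk-neutral probability p = (1 + 0.05 − 0.7)/(1.45 − 0.7) = 0.3500/0.7500 = 0.4667
Terminal stock prices: S_uuu = 198.2, S_uud = 95.66, S_udd = 46.18, S_ddd = 22.29
Terminal payoffs (K − S): max(-133.2, 0) = 0, max(-30.66, 0) = 0, max(18.82, 0) = 18.82, max(42.71, 0) = 42.71
Node uu (S = 136.7): continuation = 1/1.05·[0.4667·0.0000 + 0.5333·0.0000] = 0.0000; exercise value = 0.0000 ≤ continuation, so V_uu = 0.0000
Node ud (S = 65.97): continuation = 1/1.05·[0.4667·0.0000 + 0.5333·18.8175] = 9.5581; exercise value = 0.0000 ≤ continuation, so V_ud = 9.5581
Node dd (S = 31.85): continuation = 1/1.05·[0.4667·18.8175 + 0.5333·42.7050] = 30.0548; exercise value = 33.1500 > continuation, so V_dd = 33.1500 (exercise)
Node u (S = 94.25): continuation = 1/1.05·[0.4667·0.0000 + 0.5333·9.5581] = 4.8549; exercise value = 0.0000 ≤ continuation, so V_u = 4.8549
Node d (S = 45.5): continuation = 1/1.05·[0.4667·9.5581 + 0.5333·33.1500] = 21.0861; exercise value = 19.5000 ≤ continuation, so V_d = 21.0861
Node 0 (S = 65): continuation = 1/1.05·[0.4667·4.8549 + 0.5333·21.0861] = 12.8682; exercise value = 0.0000 ≤ continuation, so V_0 = 12.8682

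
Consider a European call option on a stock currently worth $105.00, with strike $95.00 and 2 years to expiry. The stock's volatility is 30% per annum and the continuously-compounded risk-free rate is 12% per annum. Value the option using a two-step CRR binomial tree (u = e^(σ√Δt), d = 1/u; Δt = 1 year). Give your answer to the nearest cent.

CRR parameters: u = e^(σ√Δt) = e^(0.3·√1) = 1.3499, d = 1/u = 0.7408
Per-period rate: rΔt = 0.12·1 = 0.12, so R = e^0.12 = 1.1275
Risk-neutral probability p = (e^0.12 − 0.7408)/(1.3499 − 0.7408) = 0.3867/0.6090 = 0.6349
Terminal stock prices: S_uu = 191.3, S_ud = 105, S_dd = 57.63
Terminal payoffs (S − K): max(96.32, 0) = 96.32, max(10, 0) = 10, max(-37.37, 0) = 0
Node u (S = 141.7): V_u = e^(−0.12)·[0.6349·96.3225 + 0.3651·10.0000] = 57.4777
Node d (S = 77.79): V_d = e^(−0.12)·[0.6349·10.0000 + 0.3651·0.0000] = 5.6310
Node 0 (S = 105): V_0 = e^(−0.12)·[0.6349·57.4777 + 0.3651·5.6310] = 34.1894

$34.19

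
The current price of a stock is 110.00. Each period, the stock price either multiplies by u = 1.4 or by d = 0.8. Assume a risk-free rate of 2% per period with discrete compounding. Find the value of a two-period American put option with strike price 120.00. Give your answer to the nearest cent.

Risk-neutral probability p = (1 + 0.02 − 0.8)/(1.4 − 0.8) = 0.2200/0.6000 = 0.3667
Terminal stock prices: S_uu = 215.6, S_ud = 123.2, S_dd = 70.4
Terminal payoffs (K − S): max(-95.6, 0) = 0, max(-3.2, 0) = 0, max(49.6, 0) = 49.6
Node u (S = 154): continuation = 1/1.02·[0.3667·0.0000 + 0.6333·0.0000] = 0.0000; exercise value = 0.0000 ≤ continuation, so V_u = 0.0000
Node d (S = 88): continuation = 1/1.02·[0.3667·0.0000 + 0.6333·49.6000] = 30.7974; exercise value = 32.0000 > continuation, so V_d = 32.0000 (exercise)
Node 0 (S = 110): continuation = 1/1.02·[0.3667·0.0000 + 0.6333·32.0000] = 19.8693; exercise value = 10.0000 ≤ continuation, so V_0 = 19.8693

19.87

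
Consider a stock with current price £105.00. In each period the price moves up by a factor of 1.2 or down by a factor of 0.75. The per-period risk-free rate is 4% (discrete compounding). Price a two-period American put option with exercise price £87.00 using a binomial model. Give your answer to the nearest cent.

£3.27

Risk-neutral probability p = (1 + 0.04 − 0.75)/(1.2 − 0.75) = 0.2900/0.4500 = 0.6444
Terminal stock prices: S_uu = 151.2, S_ud = 94.5, S_dd = 59.06
Terminal payoffs (K − S): max(-64.2, 0) = 0, max(-7.5, 0) = 0, max(27.94, 0) = 27.94
Node u (S = 126): continuation = 1/1.04·[0.6444·0.0000 + 0.3556·0.0000] = 0.0000; exercise value = 0.0000 ≤ continuation, so V_u = 0.0000
Node d (S = 78.75): continuation = 1/1.04·[0.6444·0.0000 + 0.3556·27.9375] = 9.5513; exercise value = 8.2500 ≤ continuation, so V_d = 9.5513
Node 0 (S = 105): continuation = 1/1.04·[0.6444·0.0000 + 0.3556·9.5513] = 3.2654; exercise value = 0.0000 ≤ continuation, so V_0 = 3.2654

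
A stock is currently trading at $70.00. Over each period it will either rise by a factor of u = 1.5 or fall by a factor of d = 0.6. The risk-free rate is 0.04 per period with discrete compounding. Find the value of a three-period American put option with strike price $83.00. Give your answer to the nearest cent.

$25.28

Risk-neutral probability p = (1 + 0.04 − 0.6)/(1.5 − 0.6) = 0.4400/0.9000 = 0.4889
Terminal stock prices: S_uuu = 236.2, S_uud = 94.5, S_udd = 37.8, S_ddd = 15.12
Terminal payoffs (K − S): max(-153.2, 0) = 0, max(-11.5, 0) = 0, max(45.2, 0) = 45.2, max(67.88, 0) = 67.88
Node uu (S = 157.5): continuation = 1/1.04·[0.4889·0.0000 + 0.5111·0.0000] = 0.0000; exercise value = 0.0000 ≤ continuation, so V_uu = 0.0000
Node ud (S = 63): continuation = 1/1.04·[0.4889·0.0000 + 0.5111·45.2000] = 22.2137; exercise value = 20.0000 ≤ continuation, so V_ud = 22.2137
Node dd (S = 25.2): continuation = 1/1.04·[0.4889·45.2000 + 0.5111·67.8800] = 54.6077; exercise value = 57.8000 > continuation, so V_dd = 57.8000 (exercise)
Node u (S = 105): continuation = 1/1.04·[0.4889·0.0000 + 0.5111·22.2137] = 10.9170; exercise value = 0.0000 ≤ continuation, so V_u = 10.9170
Node d (S = 42): continuation = 1/1.04·[0.4889·22.2137 + 0.5111·57.8000] = 38.8483; exercise value = 41.0000 > continuation, so V_d = 41.0000 (exercise)
Node 0 (S = 70): continuation = 1/1.04·[0.4889·10.9170 + 0.5111·41.0000] = 25.2815; exercise value = 13.0000 ≤ continuation, so V_0 = 25.2815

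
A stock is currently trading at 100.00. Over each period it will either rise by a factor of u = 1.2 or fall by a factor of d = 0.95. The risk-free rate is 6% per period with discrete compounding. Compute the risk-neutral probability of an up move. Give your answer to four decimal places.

Risk-neutral probability p = (1 + 0.06 − 0.95)/(1.2 − 0.95) = 0.1100/0.2500 = 0.4400

p = 0.4400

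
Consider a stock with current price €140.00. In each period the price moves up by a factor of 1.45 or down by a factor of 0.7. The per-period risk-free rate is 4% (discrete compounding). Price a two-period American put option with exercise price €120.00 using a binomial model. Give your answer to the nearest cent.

Risk-neutral probability p = (1 + 0.04 − 0.7)/(1.45 − 0.7) = 0.3400/0.7500 = 0.4533
Terminal stock prices: S_uu = 294.4, S_ud = 142.1, S_dd = 68.6
Terminal payoffs (K − S): max(-174.4, 0) = 0, max(-22.1, 0) = 0, max(51.4, 0) = 51.4
Node u (S = 203): continuation = 1/1.04·[0.4533·0.0000 + 0.5467·0.0000] = 0.0000; exercise value = 0.0000 ≤ continuation, so V_u = 0.0000
Node d (S = 98): continuation = 1/1.04·[0.4533·0.0000 + 0.5467·51.4000] = 27.0179; exercise value = 22.0000 ≤ continuation, so V_d = 27.0179
Node 0 (S = 140): continuation = 1/1.04·[0.4533·0.0000 + 0.5467·27.0179] = 14.2017; exercise value = 0.0000 ≤ continuation, so V_0 = 14.2017

€14.20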